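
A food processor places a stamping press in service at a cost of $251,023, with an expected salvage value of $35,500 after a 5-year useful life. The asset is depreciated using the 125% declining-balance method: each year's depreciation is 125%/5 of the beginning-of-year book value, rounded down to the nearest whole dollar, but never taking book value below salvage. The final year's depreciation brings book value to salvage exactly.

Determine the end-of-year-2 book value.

Depreciable base = $251,023 − $35,500 = $215,523.
Year 1: ⌊$251,023 × 125%/5⌋ = $62,755. Book value $188,268.
Year 2: ⌊$188,268 × 125%/5⌋ = $47,067. Book value $141,201.

$141,201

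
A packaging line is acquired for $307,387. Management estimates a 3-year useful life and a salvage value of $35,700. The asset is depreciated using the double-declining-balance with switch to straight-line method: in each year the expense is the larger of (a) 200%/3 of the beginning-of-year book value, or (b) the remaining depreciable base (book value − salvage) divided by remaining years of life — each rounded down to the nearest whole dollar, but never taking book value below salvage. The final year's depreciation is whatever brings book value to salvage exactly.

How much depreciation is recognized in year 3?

Depreciable base = $307,387 − $35,700 = $271,687.
Year 1: DB = ⌊$307,387 × 200%/3⌋ = $204,924; SL = ⌊$271,687/3⌋ = $90,562 → take DB $204,924. Book value $102,463.
Year 2: DB = ⌊$102,463 × 200%/3⌋ = $68,308; SL = ⌊$66,763/2⌋ = $33,381 → take DB $68,308, capped at $66,763. Book value $35,700.
Year 3 (final): $35,700 − $35,700 = $0. Book value $35,700.

$0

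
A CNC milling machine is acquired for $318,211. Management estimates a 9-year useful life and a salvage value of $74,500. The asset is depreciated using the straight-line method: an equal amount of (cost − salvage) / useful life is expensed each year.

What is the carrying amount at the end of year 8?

$101,579

Depreciable base = $318,211 − $74,500 = $243,711.
Annual expense = $243,711 / 9 = $27,079.
End of year 1: book value $291,132.
End of year 2: book value $264,053.
End of year 3: book value $236,974.
End of year 4: book value $209,895.
End of year 5: book value $182,816.
End of year 6: book value $155,737.
End of year 7: book value $128,658.
End of year 8: book value $101,579.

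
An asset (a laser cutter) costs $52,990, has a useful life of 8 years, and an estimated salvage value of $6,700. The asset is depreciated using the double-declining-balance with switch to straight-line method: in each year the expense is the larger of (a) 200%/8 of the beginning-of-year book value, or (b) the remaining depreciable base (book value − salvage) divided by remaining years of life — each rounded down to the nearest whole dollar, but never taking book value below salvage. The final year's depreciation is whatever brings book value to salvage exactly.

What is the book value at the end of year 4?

Depreciable base = $52,990 − $6,700 = $46,290.
Year 1: DB = ⌊$52,990 × 200%/8⌋ = $13,247; SL = ⌊$46,290/8⌋ = $5,786 → take DB $13,247. Book value $39,743.
Year 2: DB = ⌊$39,743 × 200%/8⌋ = $9,935; SL = ⌊$33,043/7⌋ = $4,720 → take DB $9,935. Book value $29,808.
Year 3: DB = ⌊$29,808 × 200%/8⌋ = $7,452; SL = ⌊$23,108/6⌋ = $3,851 → take DB $7,452. Book value $22,356.
Year 4: DB = ⌊$22,356 × 200%/8⌋ = $5,589; SL = ⌊$15,656/5⌋ = $3,131 → take DB $5,589. Book value $16,767.

$16,767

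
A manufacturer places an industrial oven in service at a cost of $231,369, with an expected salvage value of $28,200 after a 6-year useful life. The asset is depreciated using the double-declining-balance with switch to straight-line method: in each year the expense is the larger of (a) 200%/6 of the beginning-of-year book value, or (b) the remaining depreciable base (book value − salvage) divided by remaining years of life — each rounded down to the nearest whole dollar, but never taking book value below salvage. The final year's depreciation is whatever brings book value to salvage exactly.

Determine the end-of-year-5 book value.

Depreciable base = $231,369 − $28,200 = $203,169.
Year 1: DB = ⌊$231,369 × 200%/6⌋ = $77,123; SL = ⌊$203,169/6⌋ = $33,861 → take DB $77,123. Book value $154,246.
Year 2: DB = ⌊$154,246 × 200%/6⌋ = $51,415; SL = ⌊$126,046/5⌋ = $25,209 → take DB $51,415. Book value $102,831.
Year 3: DB = ⌊$102,831 × 200%/6⌋ = $34,277; SL = ⌊$74,631/4⌋ = $18,657 → take DB $34,277. Book value $68,554.
Year 4: DB = ⌊$68,554 × 200%/6⌋ = $22,851; SL = ⌊$40,354/3⌋ = $13,451 → take DB $22,851. Book value $45,703.
Year 5: DB = ⌊$45,703 × 200%/6⌋ = $15,234; SL = ⌊$17,503/2⌋ = $8,751 → take DB $15,234. Book value $30,469.

$30,469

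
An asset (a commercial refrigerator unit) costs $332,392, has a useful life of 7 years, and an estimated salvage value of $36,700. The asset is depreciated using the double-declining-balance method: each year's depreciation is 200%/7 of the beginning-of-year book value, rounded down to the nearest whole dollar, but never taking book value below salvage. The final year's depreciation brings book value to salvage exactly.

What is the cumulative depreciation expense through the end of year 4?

$245,867

Depreciable base = $332,392 − $36,700 = $295,692.
Year 1: ⌊$332,392 × 200%/7⌋ = $94,969. Book value $237,423.
Year 2: ⌊$237,423 × 200%/7⌋ = $67,835. Book value $169,588.
Year 3: ⌊$169,588 × 200%/7⌋ = $48,453. Book value $121,135.
Year 4: ⌊$121,135 × 200%/7⌋ = $34,610. Book value $86,525.
Accumulated through year 4 = $332,392 − $86,525 = $245,867.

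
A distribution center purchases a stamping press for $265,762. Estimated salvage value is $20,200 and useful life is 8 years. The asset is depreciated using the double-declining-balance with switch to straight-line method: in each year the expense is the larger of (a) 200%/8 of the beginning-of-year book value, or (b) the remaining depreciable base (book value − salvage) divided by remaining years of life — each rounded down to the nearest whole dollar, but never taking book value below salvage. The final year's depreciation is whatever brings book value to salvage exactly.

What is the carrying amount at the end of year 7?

$33,751

Depreciable base = $265,762 − $20,200 = $245,562.
Year 1: DB = ⌊$265,762 × 200%/8⌋ = $66,440; SL = ⌊$245,562/8⌋ = $30,695 → take DB $66,440. Book value $199,322.
Year 2: DB = ⌊$199,322 × 200%/8⌋ = $49,830; SL = ⌊$179,122/7⌋ = $25,588 → take DB $49,830. Book value $149,492.
Year 3: DB = ⌊$149,492 × 200%/8⌋ = $37,373; SL = ⌊$129,292/6⌋ = $21,548 → take DB $37,373. Book value $112,119.
Year 4: DB = ⌊$112,119 × 200%/8⌋ = $28,029; SL = ⌊$91,919/5⌋ = $18,383 → take DB $28,029. Book value $84,090.
Year 5: DB = ⌊$84,090 × 200%/8⌋ = $21,022; SL = ⌊$63,890/4⌋ = $15,972 → take DB $21,022. Book value $63,068.
Year 6: DB = ⌊$63,068 × 200%/8⌋ = $15,767; SL = ⌊$42,868/3⌋ = $14,289 → take DB $15,767. Book value $47,301.
Year 7: DB = ⌊$47,301 × 200%/8⌋ = $11,825; SL = ⌊$27,101/2⌋ = $13,550 → take SL $13,550. Book value $33,751.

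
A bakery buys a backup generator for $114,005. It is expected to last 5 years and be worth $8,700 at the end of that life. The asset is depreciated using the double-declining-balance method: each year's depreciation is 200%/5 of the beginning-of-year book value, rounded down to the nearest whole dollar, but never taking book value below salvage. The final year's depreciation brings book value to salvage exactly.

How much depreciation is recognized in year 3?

Depreciable base = $114,005 − $8,700 = $105,305.
Year 1: ⌊$114,005 × 200%/5⌋ = $45,602. Book value $68,403.
Year 2: ⌊$68,403 × 200%/5⌋ = $27,361. Book value $41,042.
Year 3: ⌊$41,042 × 200%/5⌋ = $16,416. Book value $24,626.

$16,416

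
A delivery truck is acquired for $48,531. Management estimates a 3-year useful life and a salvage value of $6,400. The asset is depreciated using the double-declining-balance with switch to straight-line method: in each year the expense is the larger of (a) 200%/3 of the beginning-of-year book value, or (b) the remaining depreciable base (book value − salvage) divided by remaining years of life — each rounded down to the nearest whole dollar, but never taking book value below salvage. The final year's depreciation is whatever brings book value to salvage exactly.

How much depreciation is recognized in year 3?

Depreciable base = $48,531 − $6,400 = $42,131.
Year 1: DB = ⌊$48,531 × 200%/3⌋ = $32,354; SL = ⌊$42,131/3⌋ = $14,043 → take DB $32,354. Book value $16,177.
Year 2: DB = ⌊$16,177 × 200%/3⌋ = $10,784; SL = ⌊$9,777/2⌋ = $4,888 → take DB $10,784, capped at $9,777. Book value $6,400.
Year 3 (final): $6,400 − $6,400 = $0. Book value $6,400.

$0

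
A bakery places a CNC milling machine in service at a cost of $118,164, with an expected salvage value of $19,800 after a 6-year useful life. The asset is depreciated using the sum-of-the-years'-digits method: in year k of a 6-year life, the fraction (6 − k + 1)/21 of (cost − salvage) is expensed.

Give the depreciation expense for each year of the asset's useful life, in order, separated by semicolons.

$28,104; $23,420; $18,736; $14,052; $9,368; $4,684

Depreciable base = $118,164 − $19,800 = $98,364.
Sum of the years' digits = 6+5+4+3+2+1 = 21.
Year 1: $98,364 × 6/21 = $28,104. Book value $90,060.
Year 2: $98,364 × 5/21 = $23,420. Book value $66,640.
Year 3: $98,364 × 4/21 = $18,736. Book value $47,904.
Year 4: $98,364 × 3/21 = $14,052. Book value $33,852.
Year 5: $98,364 × 2/21 = $9,368. Book value $24,484.
Year 6: $98,364 × 1/21 = $4,684. Book value $19,800.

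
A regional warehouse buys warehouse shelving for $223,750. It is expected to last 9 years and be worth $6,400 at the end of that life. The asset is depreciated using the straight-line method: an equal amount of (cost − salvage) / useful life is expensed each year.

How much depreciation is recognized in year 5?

Depreciable base = $223,750 − $6,400 = $217,350.
Annual expense = $217,350 / 9 = $24,150.

$24,150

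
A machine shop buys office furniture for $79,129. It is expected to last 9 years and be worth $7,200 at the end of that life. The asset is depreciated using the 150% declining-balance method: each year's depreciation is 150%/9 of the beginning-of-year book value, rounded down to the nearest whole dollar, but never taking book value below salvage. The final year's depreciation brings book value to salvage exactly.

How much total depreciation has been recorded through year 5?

$47,328

Depreciable base = $79,129 − $7,200 = $71,929.
Year 1: ⌊$79,129 × 150%/9⌋ = $13,188. Book value $65,941.
Year 2: ⌊$65,941 × 150%/9⌋ = $10,990. Book value $54,951.
Year 3: ⌊$54,951 × 150%/9⌋ = $9,158. Book value $45,793.
Year 4: ⌊$45,793 × 150%/9⌋ = $7,632. Book value $38,161.
Year 5: ⌊$38,161 × 150%/9⌋ = $6,360. Book value $31,801.
Accumulated through year 5 = $79,129 − $31,801 = $47,328.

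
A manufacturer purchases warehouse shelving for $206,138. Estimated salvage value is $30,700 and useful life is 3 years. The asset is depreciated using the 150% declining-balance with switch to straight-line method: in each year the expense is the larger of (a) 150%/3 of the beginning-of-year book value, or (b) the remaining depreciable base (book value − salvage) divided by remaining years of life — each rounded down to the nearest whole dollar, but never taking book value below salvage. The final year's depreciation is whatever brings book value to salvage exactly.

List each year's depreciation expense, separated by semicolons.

Depreciable base = $206,138 − $30,700 = $175,438.
Year 1: DB = ⌊$206,138 × 150%/3⌋ = $103,069; SL = ⌊$175,438/3⌋ = $58,479 → take DB $103,069. Book value $103,069.
Year 2: DB = ⌊$103,069 × 150%/3⌋ = $51,534; SL = ⌊$72,369/2⌋ = $36,184 → take DB $51,534. Book value $51,535.
Year 3 (final): $51,535 − $30,700 = $20,835. Book value $30,700.

$103,069; $51,534; $20,835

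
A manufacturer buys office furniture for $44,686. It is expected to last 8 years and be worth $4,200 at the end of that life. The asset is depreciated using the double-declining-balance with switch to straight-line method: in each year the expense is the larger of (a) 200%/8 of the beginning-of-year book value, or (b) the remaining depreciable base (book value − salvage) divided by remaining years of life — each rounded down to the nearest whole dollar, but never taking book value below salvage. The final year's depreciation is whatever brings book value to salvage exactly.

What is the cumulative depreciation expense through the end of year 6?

$36,732

Depreciable base = $44,686 − $4,200 = $40,486.
Year 1: DB = ⌊$44,686 × 200%/8⌋ = $11,171; SL = ⌊$40,486/8⌋ = $5,060 → take DB $11,171. Book value $33,515.
Year 2: DB = ⌊$33,515 × 200%/8⌋ = $8,378; SL = ⌊$29,315/7⌋ = $4,187 → take DB $8,378. Book value $25,137.
Year 3: DB = ⌊$25,137 × 200%/8⌋ = $6,284; SL = ⌊$20,937/6⌋ = $3,489 → take DB $6,284. Book value $18,853.
Year 4: DB = ⌊$18,853 × 200%/8⌋ = $4,713; SL = ⌊$14,653/5⌋ = $2,930 → take DB $4,713. Book value $14,140.
Year 5: DB = ⌊$14,140 × 200%/8⌋ = $3,535; SL = ⌊$9,940/4⌋ = $2,485 → take DB $3,535. Book value $10,605.
Year 6: DB = ⌊$10,605 × 200%/8⌋ = $2,651; SL = ⌊$6,405/3⌋ = $2,135 → take DB $2,651. Book value $7,954.
Accumulated through year 6 = $44,686 − $7,954 = $36,732.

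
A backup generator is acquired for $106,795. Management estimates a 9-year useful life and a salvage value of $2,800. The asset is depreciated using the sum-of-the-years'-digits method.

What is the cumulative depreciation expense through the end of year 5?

Depreciable base = $106,795 − $2,800 = $103,995.
Sum of the years' digits = 9+8+7+6+5+4+3+2+1 = 45.
Year 1: $103,995 × 9/45 = $20,799. Book value $85,996.
Year 2: $103,995 × 8/45 = $18,488. Book value $67,508.
Year 3: $103,995 × 7/45 = $16,177. Book value $51,331.
Year 4: $103,995 × 6/45 = $13,866. Book value $37,465.
Year 5: $103,995 × 5/45 = $11,555. Book value $25,910.
Accumulated through year 5 = $106,795 − $25,910 = $80,885.

$80,885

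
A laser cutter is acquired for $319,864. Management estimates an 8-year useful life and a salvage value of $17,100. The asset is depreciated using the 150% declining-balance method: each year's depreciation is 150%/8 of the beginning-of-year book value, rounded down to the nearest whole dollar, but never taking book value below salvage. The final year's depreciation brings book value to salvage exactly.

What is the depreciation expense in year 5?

$26,137

Depreciable base = $319,864 − $17,100 = $302,764.
Year 1: ⌊$319,864 × 150%/8⌋ = $59,974. Book value $259,890.
Year 2: ⌊$259,890 × 150%/8⌋ = $48,729. Book value $211,161.
Year 3: ⌊$211,161 × 150%/8⌋ = $39,592. Book value $171,569.
Year 4: ⌊$171,569 × 150%/8⌋ = $32,169. Book value $139,400.
Year 5: ⌊$139,400 × 150%/8⌋ = $26,137. Book value $113,263.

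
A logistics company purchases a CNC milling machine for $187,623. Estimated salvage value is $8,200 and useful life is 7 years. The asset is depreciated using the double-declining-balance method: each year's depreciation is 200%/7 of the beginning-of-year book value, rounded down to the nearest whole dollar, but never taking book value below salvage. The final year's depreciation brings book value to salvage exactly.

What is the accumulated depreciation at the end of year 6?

Depreciable base = $187,623 − $8,200 = $179,423.
Year 1: ⌊$187,623 × 200%/7⌋ = $53,606. Book value $134,017.
Year 2: ⌊$134,017 × 200%/7⌋ = $38,290. Book value $95,727.
Year 3: ⌊$95,727 × 200%/7⌋ = $27,350. Book value $68,377.
Year 4: ⌊$68,377 × 200%/7⌋ = $19,536. Book value $48,841.
Year 5: ⌊$48,841 × 200%/7⌋ = $13,954. Book value $34,887.
Year 6: ⌊$34,887 × 200%/7⌋ = $9,967. Book value $24,920.
Accumulated through year 6 = $187,623 − $24,920 = $162,703.

$162,703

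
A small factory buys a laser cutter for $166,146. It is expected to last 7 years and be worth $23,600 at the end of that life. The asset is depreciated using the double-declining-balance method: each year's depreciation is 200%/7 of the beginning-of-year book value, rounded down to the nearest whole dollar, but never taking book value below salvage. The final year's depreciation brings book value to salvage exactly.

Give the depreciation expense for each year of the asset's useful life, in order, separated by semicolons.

Depreciable base = $166,146 − $23,600 = $142,546.
Year 1: ⌊$166,146 × 200%/7⌋ = $47,470. Book value $118,676.
Year 2: ⌊$118,676 × 200%/7⌋ = $33,907. Book value $84,769.
Year 3: ⌊$84,769 × 200%/7⌋ = $24,219. Book value $60,550.
Year 4: ⌊$60,550 × 200%/7⌋ = $17,300. Book value $43,250.
Year 5: ⌊$43,250 × 200%/7⌋ = $12,357. Book value $30,893.
Year 6: ⌊$30,893 × 200%/7⌋ = $8,826, capped at $7,293. Book value $23,600.
Year 7 (final): $23,600 − $23,600 = $0. Book value $23,600.

$47,470; $33,907; $24,219; $17,300; $12,357; $7,293; $0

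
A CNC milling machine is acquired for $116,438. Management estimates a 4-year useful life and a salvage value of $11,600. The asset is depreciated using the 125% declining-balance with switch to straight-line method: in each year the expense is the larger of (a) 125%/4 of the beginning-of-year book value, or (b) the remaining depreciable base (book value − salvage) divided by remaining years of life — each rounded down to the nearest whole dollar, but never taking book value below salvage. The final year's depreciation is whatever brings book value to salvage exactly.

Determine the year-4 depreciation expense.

$21,718

Depreciable base = $116,438 − $11,600 = $104,838.
Year 1: DB = ⌊$116,438 × 125%/4⌋ = $36,386; SL = ⌊$104,838/4⌋ = $26,209 → take DB $36,386. Book value $80,052.
Year 2: DB = ⌊$80,052 × 125%/4⌋ = $25,016; SL = ⌊$68,452/3⌋ = $22,817 → take DB $25,016. Book value $55,036.
Year 3: DB = ⌊$55,036 × 125%/4⌋ = $17,198; SL = ⌊$43,436/2⌋ = $21,718 → take SL $21,718. Book value $33,318.
Year 4 (final): $33,318 − $11,600 = $21,718. Book value $11,600.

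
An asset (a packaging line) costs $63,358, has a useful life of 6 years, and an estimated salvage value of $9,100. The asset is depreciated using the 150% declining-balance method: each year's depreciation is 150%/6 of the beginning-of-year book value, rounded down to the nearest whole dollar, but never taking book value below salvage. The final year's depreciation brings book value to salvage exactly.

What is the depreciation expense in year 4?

$6,682

Depreciable base = $63,358 − $9,100 = $54,258.
Year 1: ⌊$63,358 × 150%/6⌋ = $15,839. Book value $47,519.
Year 2: ⌊$47,519 × 150%/6⌋ = $11,879. Book value $35,640.
Year 3: ⌊$35,640 × 150%/6⌋ = $8,910. Book value $26,730.
Year 4: ⌊$26,730 × 150%/6⌋ = $6,682. Book value $20,048.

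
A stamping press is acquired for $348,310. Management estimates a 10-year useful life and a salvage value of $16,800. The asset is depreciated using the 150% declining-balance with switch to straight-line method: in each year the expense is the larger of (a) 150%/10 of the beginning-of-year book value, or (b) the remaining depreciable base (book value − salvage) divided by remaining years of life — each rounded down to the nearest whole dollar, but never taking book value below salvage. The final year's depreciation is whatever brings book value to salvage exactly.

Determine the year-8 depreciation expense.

Depreciable base = $348,310 − $16,800 = $331,510.
Year 1: DB = ⌊$348,310 × 150%/10⌋ = $52,246; SL = ⌊$331,510/10⌋ = $33,151 → take DB $52,246. Book value $296,064.
Year 2: DB = ⌊$296,064 × 150%/10⌋ = $44,409; SL = ⌊$279,264/9⌋ = $31,029 → take DB $44,409. Book value $251,655.
Year 3: DB = ⌊$251,655 × 150%/10⌋ = $37,748; SL = ⌊$234,855/8⌋ = $29,356 → take DB $37,748. Book value $213,907.
Year 4: DB = ⌊$213,907 × 150%/10⌋ = $32,086; SL = ⌊$197,107/7⌋ = $28,158 → take DB $32,086. Book value $181,821.
Year 5: DB = ⌊$181,821 × 150%/10⌋ = $27,273; SL = ⌊$165,021/6⌋ = $27,503 → take SL $27,503. Book value $154,318.
Year 6: DB = ⌊$154,318 × 150%/10⌋ = $23,147; SL = ⌊$137,518/5⌋ = $27,503 → take SL $27,503. Book value $126,815.
Year 7: DB = ⌊$126,815 × 150%/10⌋ = $19,022; SL = ⌊$110,015/4⌋ = $27,503 → take SL $27,503. Book value $99,312.
Year 8: DB = ⌊$99,312 × 150%/10⌋ = $14,896; SL = ⌊$82,512/3⌋ = $27,504 → take SL $27,504. Book value $71,808.

$27,504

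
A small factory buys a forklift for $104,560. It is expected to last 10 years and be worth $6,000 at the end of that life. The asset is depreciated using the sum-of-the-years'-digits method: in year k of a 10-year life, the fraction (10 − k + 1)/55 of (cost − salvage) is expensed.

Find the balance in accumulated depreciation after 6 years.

$80,640

Depreciable base = $104,560 − $6,000 = $98,560.
Sum of the years' digits = 10+9+8+7+6+5+4+3+2+1 = 55.
Year 1: $98,560 × 10/55 = $17,920. Book value $86,640.
Year 2: $98,560 × 9/55 = $16,128. Book value $70,512.
Year 3: $98,560 × 8/55 = $14,336. Book value $56,176.
Year 4: $98,560 × 7/55 = $12,544. Book value $43,632.
Year 5: $98,560 × 6/55 = $10,752. Book value $32,880.
Year 6: $98,560 × 5/55 = $8,960. Book value $23,920.
Accumulated through year 6 = $104,560 − $23,920 = $80,640.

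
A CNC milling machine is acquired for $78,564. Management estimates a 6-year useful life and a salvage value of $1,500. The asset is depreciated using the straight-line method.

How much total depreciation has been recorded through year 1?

Depreciable base = $78,564 − $1,500 = $77,064.
Annual expense = $77,064 / 6 = $12,844.
End of year 1: book value $65,720.
Accumulated through year 1 = $78,564 − $65,720 = $12,844.

$12,844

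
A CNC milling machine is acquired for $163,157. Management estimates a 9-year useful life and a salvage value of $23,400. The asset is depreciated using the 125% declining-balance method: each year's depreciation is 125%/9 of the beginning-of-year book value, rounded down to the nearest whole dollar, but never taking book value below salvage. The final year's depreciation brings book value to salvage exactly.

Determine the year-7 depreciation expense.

Depreciable base = $163,157 − $23,400 = $139,757.
Year 1: ⌊$163,157 × 125%/9⌋ = $22,660. Book value $140,497.
Year 2: ⌊$140,497 × 125%/9⌋ = $19,513. Book value $120,984.
Year 3: ⌊$120,984 × 125%/9⌋ = $16,803. Book value $104,181.
Year 4: ⌊$104,181 × 125%/9⌋ = $14,469. Book value $89,712.
Year 5: ⌊$89,712 × 125%/9⌋ = $12,460. Book value $77,252.
Year 6: ⌊$77,252 × 125%/9⌋ = $10,729. Book value $66,523.
Year 7: ⌊$66,523 × 125%/9⌋ = $9,239. Book value $57,284.

$9,239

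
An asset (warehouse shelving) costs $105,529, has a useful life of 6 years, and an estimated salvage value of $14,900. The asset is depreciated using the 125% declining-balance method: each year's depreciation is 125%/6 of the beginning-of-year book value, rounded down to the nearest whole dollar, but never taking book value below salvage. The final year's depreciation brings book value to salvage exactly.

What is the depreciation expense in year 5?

$8,636

Depreciable base = $105,529 − $14,900 = $90,629.
Year 1: ⌊$105,529 × 125%/6⌋ = $21,985. Book value $83,544.
Year 2: ⌊$83,544 × 125%/6⌋ = $17,405. Book value $66,139.
Year 3: ⌊$66,139 × 125%/6⌋ = $13,778. Book value $52,361.
Year 4: ⌊$52,361 × 125%/6⌋ = $10,908. Book value $41,453.
Year 5: ⌊$41,453 × 125%/6⌋ = $8,636. Book value $32,817.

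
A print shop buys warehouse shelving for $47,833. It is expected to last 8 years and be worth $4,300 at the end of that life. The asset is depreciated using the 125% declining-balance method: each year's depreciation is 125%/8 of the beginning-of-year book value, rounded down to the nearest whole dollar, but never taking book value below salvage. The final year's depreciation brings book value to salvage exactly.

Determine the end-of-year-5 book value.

$20,457

Depreciable base = $47,833 − $4,300 = $43,533.
Year 1: ⌊$47,833 × 125%/8⌋ = $7,473. Book value $40,360.
Year 2: ⌊$40,360 × 125%/8⌋ = $6,306. Book value $34,054.
Year 3: ⌊$34,054 × 125%/8⌋ = $5,320. Book value $28,734.
Year 4: ⌊$28,734 × 125%/8⌋ = $4,489. Book value $24,245.
Year 5: ⌊$24,245 × 125%/8⌋ = $3,788. Book value $20,457.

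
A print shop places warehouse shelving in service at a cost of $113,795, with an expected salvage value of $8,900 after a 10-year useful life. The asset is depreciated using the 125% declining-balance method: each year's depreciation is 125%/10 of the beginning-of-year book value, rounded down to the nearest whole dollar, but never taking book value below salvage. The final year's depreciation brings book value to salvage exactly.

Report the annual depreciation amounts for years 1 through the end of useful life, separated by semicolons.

$14,224; $12,446; $10,890; $9,529; $8,338; $7,296; $6,384; $5,586; $4,887; $25,315

Depreciable base = $113,795 − $8,900 = $104,895.
Year 1: ⌊$113,795 × 125%/10⌋ = $14,224. Book value $99,571.
Year 2: ⌊$99,571 × 125%/10⌋ = $12,446. Book value $87,125.
Year 3: ⌊$87,125 × 125%/10⌋ = $10,890. Book value $76,235.
Year 4: ⌊$76,235 × 125%/10⌋ = $9,529. Book value $66,706.
Year 5: ⌊$66,706 × 125%/10⌋ = $8,338. Book value $58,368.
Year 6: ⌊$58,368 × 125%/10⌋ = $7,296. Book value $51,072.
Year 7: ⌊$51,072 × 125%/10⌋ = $6,384. Book value $44,688.
Year 8: ⌊$44,688 × 125%/10⌋ = $5,586. Book value $39,102.
Year 9: ⌊$39,102 × 125%/10⌋ = $4,887. Book value $34,215.
Year 10 (final): $34,215 − $8,900 = $25,315. Book value $8,900.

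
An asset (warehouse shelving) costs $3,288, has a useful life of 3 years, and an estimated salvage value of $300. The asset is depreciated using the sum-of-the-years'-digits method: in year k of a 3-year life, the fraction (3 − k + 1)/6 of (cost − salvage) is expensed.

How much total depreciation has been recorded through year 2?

Depreciable base = $3,288 − $300 = $2,988.
Sum of the years' digits = 3+2+1 = 6.
Year 1: $2,988 × 3/6 = $1,494. Book value $1,794.
Year 2: $2,988 × 2/6 = $996. Book value $798.
Accumulated through year 2 = $3,288 − $798 = $2,490.

$2,490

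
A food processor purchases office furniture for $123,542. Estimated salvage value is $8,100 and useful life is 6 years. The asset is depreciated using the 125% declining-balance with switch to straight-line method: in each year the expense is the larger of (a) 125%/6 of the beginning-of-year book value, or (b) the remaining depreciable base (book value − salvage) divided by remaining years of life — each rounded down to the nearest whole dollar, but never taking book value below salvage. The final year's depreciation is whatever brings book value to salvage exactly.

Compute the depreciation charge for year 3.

Depreciable base = $123,542 − $8,100 = $115,442.
Year 1: DB = ⌊$123,542 × 125%/6⌋ = $25,737; SL = ⌊$115,442/6⌋ = $19,240 → take DB $25,737. Book value $97,805.
Year 2: DB = ⌊$97,805 × 125%/6⌋ = $20,376; SL = ⌊$89,705/5⌋ = $17,941 → take DB $20,376. Book value $77,429.
Year 3: DB = ⌊$77,429 × 125%/6⌋ = $16,131; SL = ⌊$69,329/4⌋ = $17,332 → take SL $17,332. Book value $60,097.

$17,332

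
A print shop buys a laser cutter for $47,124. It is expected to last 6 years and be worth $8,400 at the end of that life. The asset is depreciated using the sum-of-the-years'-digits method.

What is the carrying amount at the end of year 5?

$10,244

Depreciable base = $47,124 − $8,400 = $38,724.
Sum of the years' digits = 6+5+4+3+2+1 = 21.
Year 1: $38,724 × 6/21 = $11,064. Book value $36,060.
Year 2: $38,724 × 5/21 = $9,220. Book value $26,840.
Year 3: $38,724 × 4/21 = $7,376. Book value $19,464.
Year 4: $38,724 × 3/21 = $5,532. Book value $13,932.
Year 5: $38,724 × 2/21 = $3,688. Book value $10,244.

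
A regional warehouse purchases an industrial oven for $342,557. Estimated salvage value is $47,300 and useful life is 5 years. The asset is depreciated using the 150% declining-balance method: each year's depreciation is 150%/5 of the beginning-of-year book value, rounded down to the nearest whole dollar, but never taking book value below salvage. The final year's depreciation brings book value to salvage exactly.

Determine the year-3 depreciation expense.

$50,355

Depreciable base = $342,557 − $47,300 = $295,257.
Year 1: ⌊$342,557 × 150%/5⌋ = $102,767. Book value $239,790.
Year 2: ⌊$239,790 × 150%/5⌋ = $71,937. Book value $167,853.
Year 3: ⌊$167,853 × 150%/5⌋ = $50,355. Book value $117,498.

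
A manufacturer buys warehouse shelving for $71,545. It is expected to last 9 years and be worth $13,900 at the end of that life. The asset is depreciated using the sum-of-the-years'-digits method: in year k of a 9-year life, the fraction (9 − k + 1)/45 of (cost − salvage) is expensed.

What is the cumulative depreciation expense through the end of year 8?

$56,364

Depreciable base = $71,545 − $13,900 = $57,645.
Sum of the years' digits = 9+8+7+6+5+4+3+2+1 = 45.
Year 1: $57,645 × 9/45 = $11,529. Book value $60,016.
Year 2: $57,645 × 8/45 = $10,248. Book value $49,768.
Year 3: $57,645 × 7/45 = $8,967. Book value $40,801.
Year 4: $57,645 × 6/45 = $7,686. Book value $33,115.
Year 5: $57,645 × 5/45 = $6,405. Book value $26,710.
Year 6: $57,645 × 4/45 = $5,124. Book value $21,586.
Year 7: $57,645 × 3/45 = $3,843. Book value $17,743.
Year 8: $57,645 × 2/45 = $2,562. Book value $15,181.
Accumulated through year 8 = $71,545 − $15,181 = $56,364.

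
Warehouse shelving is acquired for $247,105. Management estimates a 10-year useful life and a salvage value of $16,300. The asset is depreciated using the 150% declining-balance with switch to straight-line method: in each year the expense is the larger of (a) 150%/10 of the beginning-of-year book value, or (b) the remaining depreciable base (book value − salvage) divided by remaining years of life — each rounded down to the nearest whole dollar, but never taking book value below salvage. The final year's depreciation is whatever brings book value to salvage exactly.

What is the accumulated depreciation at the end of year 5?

$137,462

Depreciable base = $247,105 − $16,300 = $230,805.
Year 1: DB = ⌊$247,105 × 150%/10⌋ = $37,065; SL = ⌊$230,805/10⌋ = $23,080 → take DB $37,065. Book value $210,040.
Year 2: DB = ⌊$210,040 × 150%/10⌋ = $31,506; SL = ⌊$193,740/9⌋ = $21,526 → take DB $31,506. Book value $178,534.
Year 3: DB = ⌊$178,534 × 150%/10⌋ = $26,780; SL = ⌊$162,234/8⌋ = $20,279 → take DB $26,780. Book value $151,754.
Year 4: DB = ⌊$151,754 × 150%/10⌋ = $22,763; SL = ⌊$135,454/7⌋ = $19,350 → take DB $22,763. Book value $128,991.
Year 5: DB = ⌊$128,991 × 150%/10⌋ = $19,348; SL = ⌊$112,691/6⌋ = $18,781 → take DB $19,348. Book value $109,643.
Accumulated through year 5 = $247,105 − $109,643 = $137,462.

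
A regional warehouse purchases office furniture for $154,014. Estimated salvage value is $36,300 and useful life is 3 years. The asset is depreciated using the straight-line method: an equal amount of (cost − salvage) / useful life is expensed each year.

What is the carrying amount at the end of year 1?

Depreciable base = $154,014 − $36,300 = $117,714.
Annual expense = $117,714 / 3 = $39,238.
End of year 1: book value $114,776.

$114,776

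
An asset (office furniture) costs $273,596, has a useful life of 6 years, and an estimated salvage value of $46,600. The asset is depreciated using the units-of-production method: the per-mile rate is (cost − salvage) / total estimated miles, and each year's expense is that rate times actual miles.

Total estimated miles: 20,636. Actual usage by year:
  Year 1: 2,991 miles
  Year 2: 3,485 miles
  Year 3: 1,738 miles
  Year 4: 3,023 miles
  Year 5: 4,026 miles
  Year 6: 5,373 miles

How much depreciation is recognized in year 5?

$44,286

Depreciable base = $273,596 − $46,600 = $226,996.
Rate = $226,996 / 20,636 miles = $11 per mile.
Year 1: 2,991 × $11 = $32,901. Book value $240,695.
Year 2: 3,485 × $11 = $38,335. Book value $202,360.
Year 3: 1,738 × $11 = $19,118. Book value $183,242.
Year 4: 3,023 × $11 = $33,253. Book value $149,989.
Year 5: 4,026 × $11 = $44,286. Book value $105,703.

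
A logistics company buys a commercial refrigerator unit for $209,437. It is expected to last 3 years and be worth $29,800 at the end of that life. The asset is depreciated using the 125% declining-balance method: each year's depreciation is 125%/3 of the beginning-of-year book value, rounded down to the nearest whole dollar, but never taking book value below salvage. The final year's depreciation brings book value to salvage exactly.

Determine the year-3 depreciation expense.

Depreciable base = $209,437 − $29,800 = $179,637.
Year 1: ⌊$209,437 × 125%/3⌋ = $87,265. Book value $122,172.
Year 2: ⌊$122,172 × 125%/3⌋ = $50,905. Book value $71,267.
Year 3 (final): $71,267 − $29,800 = $41,467. Book value $29,800.

$41,467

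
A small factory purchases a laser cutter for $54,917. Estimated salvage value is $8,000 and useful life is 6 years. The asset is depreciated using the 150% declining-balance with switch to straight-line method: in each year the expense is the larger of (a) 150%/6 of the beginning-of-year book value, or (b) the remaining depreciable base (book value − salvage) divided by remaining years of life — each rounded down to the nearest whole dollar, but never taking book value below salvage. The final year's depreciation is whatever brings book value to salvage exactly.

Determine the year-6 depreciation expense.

$4,689

Depreciable base = $54,917 − $8,000 = $46,917.
Year 1: DB = ⌊$54,917 × 150%/6⌋ = $13,729; SL = ⌊$46,917/6⌋ = $7,819 → take DB $13,729. Book value $41,188.
Year 2: DB = ⌊$41,188 × 150%/6⌋ = $10,297; SL = ⌊$33,188/5⌋ = $6,637 → take DB $10,297. Book value $30,891.
Year 3: DB = ⌊$30,891 × 150%/6⌋ = $7,722; SL = ⌊$22,891/4⌋ = $5,722 → take DB $7,722. Book value $23,169.
Year 4: DB = ⌊$23,169 × 150%/6⌋ = $5,792; SL = ⌊$15,169/3⌋ = $5,056 → take DB $5,792. Book value $17,377.
Year 5: DB = ⌊$17,377 × 150%/6⌋ = $4,344; SL = ⌊$9,377/2⌋ = $4,688 → take SL $4,688. Book value $12,689.
Year 6 (final): $12,689 − $8,000 = $4,689. Book value $8,000.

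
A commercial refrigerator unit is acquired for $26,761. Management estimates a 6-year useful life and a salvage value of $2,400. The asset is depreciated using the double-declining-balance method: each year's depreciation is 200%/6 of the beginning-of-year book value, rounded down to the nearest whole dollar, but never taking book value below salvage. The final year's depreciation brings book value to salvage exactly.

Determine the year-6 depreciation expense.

Depreciable base = $26,761 − $2,400 = $24,361.
Year 1: ⌊$26,761 × 200%/6⌋ = $8,920. Book value $17,841.
Year 2: ⌊$17,841 × 200%/6⌋ = $5,947. Book value $11,894.
Year 3: ⌊$11,894 × 200%/6⌋ = $3,964. Book value $7,930.
Year 4: ⌊$7,930 × 200%/6⌋ = $2,643. Book value $5,287.
Year 5: ⌊$5,287 × 200%/6⌋ = $1,762. Book value $3,525.
Year 6 (final): $3,525 − $2,400 = $1,125. Book value $2,400.

$1,125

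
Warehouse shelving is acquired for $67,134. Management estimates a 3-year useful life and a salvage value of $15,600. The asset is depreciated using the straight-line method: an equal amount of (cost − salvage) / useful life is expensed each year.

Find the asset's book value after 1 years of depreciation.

Depreciable base = $67,134 − $15,600 = $51,534.
Annual expense = $51,534 / 3 = $17,178.
End of year 1: book value $49,956.

$49,956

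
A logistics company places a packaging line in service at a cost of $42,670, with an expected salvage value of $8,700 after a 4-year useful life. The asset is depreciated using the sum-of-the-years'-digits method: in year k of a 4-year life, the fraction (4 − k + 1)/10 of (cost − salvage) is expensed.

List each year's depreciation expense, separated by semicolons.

Depreciable base = $42,670 − $8,700 = $33,970.
Sum of the years' digits = 4+3+2+1 = 10.
Year 1: $33,970 × 4/10 = $13,588. Book value $29,082.
Year 2: $33,970 × 3/10 = $10,191. Book value $18,891.
Year 3: $33,970 × 2/10 = $6,794. Book value $12,097.
Year 4: $33,970 × 1/10 = $3,397. Book value $8,700.

$13,588; $10,191; $6,794; $3,397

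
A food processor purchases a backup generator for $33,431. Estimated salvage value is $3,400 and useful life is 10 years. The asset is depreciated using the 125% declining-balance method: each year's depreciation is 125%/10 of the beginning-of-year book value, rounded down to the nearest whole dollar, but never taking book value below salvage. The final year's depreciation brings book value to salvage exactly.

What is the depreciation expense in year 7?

$1,875

Depreciable base = $33,431 − $3,400 = $30,031.
Year 1: ⌊$33,431 × 125%/10⌋ = $4,178. Book value $29,253.
Year 2: ⌊$29,253 × 125%/10⌋ = $3,656. Book value $25,597.
Year 3: ⌊$25,597 × 125%/10⌋ = $3,199. Book value $22,398.
Year 4: ⌊$22,398 × 125%/10⌋ = $2,799. Book value $19,599.
Year 5: ⌊$19,599 × 125%/10⌋ = $2,449. Book value $17,150.
Year 6: ⌊$17,150 × 125%/10⌋ = $2,143. Book value $15,007.
Year 7: ⌊$15,007 × 125%/10⌋ = $1,875. Book value $13,132.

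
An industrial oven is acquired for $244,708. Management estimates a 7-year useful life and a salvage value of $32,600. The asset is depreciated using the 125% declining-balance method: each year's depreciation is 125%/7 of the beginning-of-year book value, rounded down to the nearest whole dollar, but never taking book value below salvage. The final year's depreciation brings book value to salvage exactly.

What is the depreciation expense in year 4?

Depreciable base = $244,708 − $32,600 = $212,108.
Year 1: ⌊$244,708 × 125%/7⌋ = $43,697. Book value $201,011.
Year 2: ⌊$201,011 × 125%/7⌋ = $35,894. Book value $165,117.
Year 3: ⌊$165,117 × 125%/7⌋ = $29,485. Book value $135,632.
Year 4: ⌊$135,632 × 125%/7⌋ = $24,220. Book value $111,412.

$24,220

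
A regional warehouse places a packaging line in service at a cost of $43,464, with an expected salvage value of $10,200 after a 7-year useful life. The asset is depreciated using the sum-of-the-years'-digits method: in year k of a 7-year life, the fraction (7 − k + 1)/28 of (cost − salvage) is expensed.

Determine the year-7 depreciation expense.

Depreciable base = $43,464 − $10,200 = $33,264.
Sum of the years' digits = 7+6+5+4+3+2+1 = 28.
Year 1: $33,264 × 7/28 = $8,316. Book value $35,148.
Year 2: $33,264 × 6/28 = $7,128. Book value $28,020.
Year 3: $33,264 × 5/28 = $5,940. Book value $22,080.
Year 4: $33,264 × 4/28 = $4,752. Book value $17,328.
Year 5: $33,264 × 3/28 = $3,564. Book value $13,764.
Year 6: $33,264 × 2/28 = $2,376. Book value $11,388.
Year 7: $33,264 × 1/28 = $1,188. Book value $10,200.

$1,188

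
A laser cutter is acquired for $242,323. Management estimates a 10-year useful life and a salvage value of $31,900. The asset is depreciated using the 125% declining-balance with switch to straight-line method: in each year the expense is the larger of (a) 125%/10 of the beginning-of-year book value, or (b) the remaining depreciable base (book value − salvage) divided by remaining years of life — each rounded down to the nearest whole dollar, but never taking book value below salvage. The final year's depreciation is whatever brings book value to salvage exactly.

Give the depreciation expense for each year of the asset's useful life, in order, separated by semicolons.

Depreciable base = $242,323 − $31,900 = $210,423.
Year 1: DB = ⌊$242,323 × 125%/10⌋ = $30,290; SL = ⌊$210,423/10⌋ = $21,042 → take DB $30,290. Book value $212,033.
Year 2: DB = ⌊$212,033 × 125%/10⌋ = $26,504; SL = ⌊$180,133/9⌋ = $20,014 → take DB $26,504. Book value $185,529.
Year 3: DB = ⌊$185,529 × 125%/10⌋ = $23,191; SL = ⌊$153,629/8⌋ = $19,203 → take DB $23,191. Book value $162,338.
Year 4: DB = ⌊$162,338 × 125%/10⌋ = $20,292; SL = ⌊$130,438/7⌋ = $18,634 → take DB $20,292. Book value $142,046.
Year 5: DB = ⌊$142,046 × 125%/10⌋ = $17,755; SL = ⌊$110,146/6⌋ = $18,357 → take SL $18,357. Book value $123,689.
Year 6: DB = ⌊$123,689 × 125%/10⌋ = $15,461; SL = ⌊$91,789/5⌋ = $18,357 → take SL $18,357. Book value $105,332.
Year 7: DB = ⌊$105,332 × 125%/10⌋ = $13,166; SL = ⌊$73,432/4⌋ = $18,358 → take SL $18,358. Book value $86,974.
Year 8: DB = ⌊$86,974 × 125%/10⌋ = $10,871; SL = ⌊$55,074/3⌋ = $18,358 → take SL $18,358. Book value $68,616.
Year 9: DB = ⌊$68,616 × 125%/10⌋ = $8,577; SL = ⌊$36,716/2⌋ = $18,358 → take SL $18,358. Book value $50,258.
Year 10 (final): $50,258 − $31,900 = $18,358. Book value $31,900.

$30,290; $26,504; $23,191; $20,292; $18,357; $18,357; $18,358; $18,358; $18,358; $18,358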